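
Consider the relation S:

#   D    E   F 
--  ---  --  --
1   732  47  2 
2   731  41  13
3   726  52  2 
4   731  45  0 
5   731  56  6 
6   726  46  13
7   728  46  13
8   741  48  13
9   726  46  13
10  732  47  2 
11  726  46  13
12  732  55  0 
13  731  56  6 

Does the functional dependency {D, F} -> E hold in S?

Yes

(D=732, F=2): rows 1, 10 → E = 47, 47 ✓
(D=731, F=13): row 2 → E = 41 ✓
(D=726, F=2): row 3 → E = 52 ✓
(D=731, F=0): row 4 → E = 45 ✓
(D=731, F=6): rows 5, 13 → E = 56, 56 ✓
(D=726, F=13): rows 6, 9, 11 → E = 46, 46, 46 ✓
(D=728, F=13): row 7 → E = 46 ✓
(D=741, F=13): row 8 → E = 48 ✓
(D=732, F=0): row 12 → E = 55 ✓
Every {D, F} value is associated with a single E value, so {D, F} -> E holds.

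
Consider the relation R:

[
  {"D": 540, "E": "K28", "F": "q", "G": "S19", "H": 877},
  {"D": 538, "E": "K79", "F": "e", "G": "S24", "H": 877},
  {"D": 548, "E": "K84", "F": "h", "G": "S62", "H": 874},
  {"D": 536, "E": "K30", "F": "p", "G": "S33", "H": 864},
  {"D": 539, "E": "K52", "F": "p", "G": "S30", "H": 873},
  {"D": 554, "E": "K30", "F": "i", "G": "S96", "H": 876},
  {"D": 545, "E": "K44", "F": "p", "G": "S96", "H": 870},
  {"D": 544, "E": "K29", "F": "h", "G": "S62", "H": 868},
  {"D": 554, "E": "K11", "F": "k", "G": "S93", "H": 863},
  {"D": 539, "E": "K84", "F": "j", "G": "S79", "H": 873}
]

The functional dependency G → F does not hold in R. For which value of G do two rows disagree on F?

G=S19: 1 row → F = q ✓
G=S24: 1 row → F = e ✓
G=S62: 2 rows → F = h, h ✓
G=S33: 1 row → F = p ✓
G=S30: 1 row → F = p ✓
G=S96: 2 rows → F takes values {i, p} — violation
G=S93: 1 row → F = k ✓
G=S79: 1 row → F = j ✓
The only G value with inconsistent F is G=S96.

S96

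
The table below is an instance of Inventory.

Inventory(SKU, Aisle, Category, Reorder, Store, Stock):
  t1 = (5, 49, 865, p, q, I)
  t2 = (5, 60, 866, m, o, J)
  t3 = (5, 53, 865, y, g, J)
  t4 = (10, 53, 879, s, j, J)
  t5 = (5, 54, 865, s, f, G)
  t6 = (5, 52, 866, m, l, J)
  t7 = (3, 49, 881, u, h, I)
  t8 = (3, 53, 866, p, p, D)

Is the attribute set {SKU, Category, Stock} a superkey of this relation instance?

No

Rows 2 and 6 have the same {SKU, Category, Stock} value (SKU=5, Category=866, Stock=J) but are distinct tuples, so {SKU, Category, Stock} does not determine every attribute — not a superkey.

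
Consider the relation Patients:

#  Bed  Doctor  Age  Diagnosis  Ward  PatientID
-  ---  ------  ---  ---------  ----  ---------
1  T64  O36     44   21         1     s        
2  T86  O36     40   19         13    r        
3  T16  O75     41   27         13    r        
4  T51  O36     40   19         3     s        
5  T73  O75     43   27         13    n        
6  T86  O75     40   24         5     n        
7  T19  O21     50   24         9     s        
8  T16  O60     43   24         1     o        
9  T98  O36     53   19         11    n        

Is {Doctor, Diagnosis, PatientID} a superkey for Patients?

Yes

All 9 rows have distinct {Doctor, Diagnosis, PatientID} values, so {Doctor, Diagnosis, PatientID} → (all attributes) holds and {Doctor, Diagnosis, PatientID} is a superkey.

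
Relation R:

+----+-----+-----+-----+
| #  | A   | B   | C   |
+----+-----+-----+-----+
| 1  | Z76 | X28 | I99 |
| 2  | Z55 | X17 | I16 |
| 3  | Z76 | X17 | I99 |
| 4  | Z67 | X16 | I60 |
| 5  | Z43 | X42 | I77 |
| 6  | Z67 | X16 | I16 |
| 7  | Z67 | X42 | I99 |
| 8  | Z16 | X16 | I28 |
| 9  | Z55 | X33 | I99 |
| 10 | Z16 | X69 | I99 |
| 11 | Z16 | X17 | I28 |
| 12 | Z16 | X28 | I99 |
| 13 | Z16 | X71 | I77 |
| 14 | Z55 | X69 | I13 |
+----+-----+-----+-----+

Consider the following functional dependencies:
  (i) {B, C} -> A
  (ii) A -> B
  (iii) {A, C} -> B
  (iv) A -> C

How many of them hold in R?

(i) {B, C} -> A: (B=X28, C=I99): rows 1, 12 → A takes values {Z76, Z16} — violation — fails.
(ii) A -> B: A=Z76: rows 1, 3 → B takes values {X28, X17} — violation; A=Z55: rows 2, 9, 14 → B takes values {X17, X33, X69} — violation; A=Z67: rows 4, 6, 7 → B takes values {X16, X42} — violation; A=Z16: rows 8, 10, 11, 12, 13 → B takes values {X16, X69, X17, X28, X71} — violation — fails.
(iii) {A, C} -> B: (A=Z76, C=I99): rows 1, 3 → B takes values {X28, X17} — violation; (A=Z16, C=I28): rows 8, 11 → B takes values {X16, X17} — violation; (A=Z16, C=I99): rows 10, 12 → B takes values {X69, X28} — violation — fails.
(iv) A -> C: A=Z55: rows 2, 9, 14 → C takes values {I16, I99, I13} — violation; A=Z67: rows 4, 6, 7 → C takes values {I60, I16, I99} — violation; A=Z16: rows 8, 10, 11, 12, 13 → C takes values {I28, I99, I77} — violation — fails.
None of the 4 dependencies hold.

0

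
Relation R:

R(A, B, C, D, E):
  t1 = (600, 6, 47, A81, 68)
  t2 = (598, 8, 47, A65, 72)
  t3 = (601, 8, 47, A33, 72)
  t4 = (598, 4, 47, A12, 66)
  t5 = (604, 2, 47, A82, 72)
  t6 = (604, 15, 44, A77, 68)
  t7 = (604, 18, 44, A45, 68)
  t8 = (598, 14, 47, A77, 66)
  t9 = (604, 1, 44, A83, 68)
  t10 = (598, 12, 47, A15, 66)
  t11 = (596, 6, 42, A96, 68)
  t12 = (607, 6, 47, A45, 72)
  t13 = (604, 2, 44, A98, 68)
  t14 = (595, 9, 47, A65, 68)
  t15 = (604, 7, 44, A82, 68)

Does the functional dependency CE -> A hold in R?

(C=47, E=68): rows 1, 14 → A takes values {600, 595} — violation
(C=47, E=72): rows 2, 3, 5, 12 → A takes values {598, 601, 604, 607} — violation
(C=47, E=66): rows 4, 8, 10 → A = 598, 598, 598 ✓
(C=44, E=68): rows 6, 7, 9, 13, 15 → A = 604, 604, 604, 604, 604 ✓
(C=42, E=68): row 11 → A = 596 ✓
Two rows agree on CE but differ on A, so CE -> A does not hold.

No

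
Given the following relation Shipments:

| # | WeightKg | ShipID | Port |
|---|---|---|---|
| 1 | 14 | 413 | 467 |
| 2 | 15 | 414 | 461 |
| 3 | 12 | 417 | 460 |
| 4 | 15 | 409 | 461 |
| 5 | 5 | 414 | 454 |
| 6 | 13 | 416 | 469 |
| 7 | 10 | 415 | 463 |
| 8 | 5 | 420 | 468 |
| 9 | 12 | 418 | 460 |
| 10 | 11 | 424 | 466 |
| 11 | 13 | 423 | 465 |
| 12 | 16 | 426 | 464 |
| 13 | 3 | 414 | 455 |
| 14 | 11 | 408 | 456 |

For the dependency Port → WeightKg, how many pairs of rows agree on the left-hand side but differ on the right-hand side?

Port=461: all 2 rows agree on WeightKg — 0 pairs.
Port=460: all 2 rows agree on WeightKg — 0 pairs.

0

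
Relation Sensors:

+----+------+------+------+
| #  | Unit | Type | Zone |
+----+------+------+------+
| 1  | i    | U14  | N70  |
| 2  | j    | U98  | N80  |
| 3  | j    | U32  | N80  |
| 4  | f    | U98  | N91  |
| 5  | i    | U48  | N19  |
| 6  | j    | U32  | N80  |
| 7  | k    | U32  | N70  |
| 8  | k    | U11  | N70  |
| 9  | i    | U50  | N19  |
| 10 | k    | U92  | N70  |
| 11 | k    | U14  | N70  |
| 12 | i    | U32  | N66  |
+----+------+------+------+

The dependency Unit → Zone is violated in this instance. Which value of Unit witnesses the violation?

Unit=i: rows 1, 5, 9, 12 → Zone takes values {N70, N19, N66} — violation
Unit=j: rows 2, 3, 6 → Zone = N80, N80, N80 ✓
Unit=f: row 4 → Zone = N91 ✓
Unit=k: rows 7, 8, 10, 11 → Zone = N70, N70, N70, N70 ✓
The only Unit value with inconsistent Zone is Unit=i.

i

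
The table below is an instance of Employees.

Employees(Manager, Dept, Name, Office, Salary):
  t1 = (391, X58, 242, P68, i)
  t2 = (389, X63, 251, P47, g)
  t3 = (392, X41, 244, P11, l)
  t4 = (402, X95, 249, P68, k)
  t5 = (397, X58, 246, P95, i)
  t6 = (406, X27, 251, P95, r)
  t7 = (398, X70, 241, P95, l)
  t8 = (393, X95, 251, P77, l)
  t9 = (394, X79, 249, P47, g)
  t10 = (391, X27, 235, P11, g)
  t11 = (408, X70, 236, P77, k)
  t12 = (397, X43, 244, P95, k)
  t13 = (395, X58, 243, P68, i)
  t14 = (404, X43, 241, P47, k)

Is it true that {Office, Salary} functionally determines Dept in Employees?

(Office=P68, Salary=i): rows 1, 13 → Dept = X58, X58 ✓
(Office=P47, Salary=g): rows 2, 9 → Dept takes values {X63, X79} — violation
(Office=P11, Salary=l): row 3 → Dept = X41 ✓
(Office=P68, Salary=k): row 4 → Dept = X95 ✓
(Office=P95, Salary=i): row 5 → Dept = X58 ✓
(Office=P95, Salary=r): row 6 → Dept = X27 ✓
(Office=P95, Salary=l): row 7 → Dept = X70 ✓
(Office=P77, Salary=l): row 8 → Dept = X95 ✓
(Office=P11, Salary=g): row 10 → Dept = X27 ✓
(Office=P77, Salary=k): row 11 → Dept = X70 ✓
(Office=P95, Salary=k): row 12 → Dept = X43 ✓
(Office=P47, Salary=k): row 14 → Dept = X43 ✓
Two rows agree on {Office, Salary} but differ on Dept, so {Office, Salary} → Dept does not hold.

No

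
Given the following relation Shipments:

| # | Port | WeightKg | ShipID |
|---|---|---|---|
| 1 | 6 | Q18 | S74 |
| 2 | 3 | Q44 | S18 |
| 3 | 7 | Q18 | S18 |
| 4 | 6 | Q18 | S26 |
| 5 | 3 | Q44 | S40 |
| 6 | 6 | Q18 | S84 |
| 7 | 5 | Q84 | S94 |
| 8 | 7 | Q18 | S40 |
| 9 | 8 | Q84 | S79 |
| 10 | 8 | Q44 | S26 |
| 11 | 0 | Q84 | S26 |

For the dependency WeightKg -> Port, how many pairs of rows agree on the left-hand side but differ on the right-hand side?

WeightKg=Q18: violating pairs (1,3), (1,8), (3,4), (3,6), (4,8), (6,8) — 6 pairs.
WeightKg=Q44: violating pairs (2,10), (5,10) — 2 pairs.
WeightKg=Q84: violating pairs (7,9), (7,11), (9,11) — 3 pairs.

11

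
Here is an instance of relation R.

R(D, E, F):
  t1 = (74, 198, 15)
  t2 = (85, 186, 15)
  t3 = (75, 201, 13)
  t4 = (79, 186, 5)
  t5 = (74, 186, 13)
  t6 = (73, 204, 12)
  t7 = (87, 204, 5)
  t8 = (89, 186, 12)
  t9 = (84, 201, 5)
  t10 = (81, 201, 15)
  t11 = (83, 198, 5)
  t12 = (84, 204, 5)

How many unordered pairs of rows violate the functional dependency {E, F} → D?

(E=204, F=5): violating pairs (7,12) — 1 pair.

1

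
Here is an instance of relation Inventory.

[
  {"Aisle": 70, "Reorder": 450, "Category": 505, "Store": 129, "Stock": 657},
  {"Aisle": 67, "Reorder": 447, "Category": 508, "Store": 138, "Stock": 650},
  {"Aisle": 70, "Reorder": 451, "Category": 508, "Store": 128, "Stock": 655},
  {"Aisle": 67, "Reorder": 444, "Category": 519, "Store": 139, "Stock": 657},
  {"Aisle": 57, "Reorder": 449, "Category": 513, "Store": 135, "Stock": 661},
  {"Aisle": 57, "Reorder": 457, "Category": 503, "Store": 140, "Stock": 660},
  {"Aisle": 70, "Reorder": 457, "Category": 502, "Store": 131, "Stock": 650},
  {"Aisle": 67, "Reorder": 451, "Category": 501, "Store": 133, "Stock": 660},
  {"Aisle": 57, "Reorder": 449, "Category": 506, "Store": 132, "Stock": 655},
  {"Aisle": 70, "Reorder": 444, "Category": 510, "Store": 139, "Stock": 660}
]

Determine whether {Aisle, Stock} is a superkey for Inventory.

All 10 rows have distinct {Aisle, Stock} values, so {Aisle, Stock} → (all attributes) holds and {Aisle, Stock} is a superkey.

Yes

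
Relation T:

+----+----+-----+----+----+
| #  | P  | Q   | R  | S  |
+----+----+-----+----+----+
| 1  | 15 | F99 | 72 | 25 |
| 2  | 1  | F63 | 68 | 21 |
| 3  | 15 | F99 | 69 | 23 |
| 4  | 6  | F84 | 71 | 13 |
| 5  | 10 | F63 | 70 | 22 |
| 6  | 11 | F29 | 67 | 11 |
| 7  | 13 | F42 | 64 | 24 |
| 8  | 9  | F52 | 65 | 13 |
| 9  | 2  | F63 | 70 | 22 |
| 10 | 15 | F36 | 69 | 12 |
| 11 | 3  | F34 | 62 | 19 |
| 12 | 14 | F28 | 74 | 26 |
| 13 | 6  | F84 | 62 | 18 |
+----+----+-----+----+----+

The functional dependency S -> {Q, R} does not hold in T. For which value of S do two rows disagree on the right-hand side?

13

S=25: row 1 → {Q,R} = (F99, 72) ✓
S=21: row 2 → {Q,R} = (F63, 68) ✓
S=23: row 3 → {Q,R} = (F99, 69) ✓
S=13: rows 4, 8 → {Q,R} takes values {(F84, 71), (F52, 65)} — violation
S=22: rows 5, 9 → {Q,R} = (F63, 70), (F63, 70) ✓
S=11: row 6 → {Q,R} = (F29, 67) ✓
S=24: row 7 → {Q,R} = (F42, 64) ✓
S=12: row 10 → {Q,R} = (F36, 69) ✓
S=19: row 11 → {Q,R} = (F34, 62) ✓
S=26: row 12 → {Q,R} = (F28, 74) ✓
S=18: row 13 → {Q,R} = (F84, 62) ✓
The only S value with inconsistent RHS is S=13.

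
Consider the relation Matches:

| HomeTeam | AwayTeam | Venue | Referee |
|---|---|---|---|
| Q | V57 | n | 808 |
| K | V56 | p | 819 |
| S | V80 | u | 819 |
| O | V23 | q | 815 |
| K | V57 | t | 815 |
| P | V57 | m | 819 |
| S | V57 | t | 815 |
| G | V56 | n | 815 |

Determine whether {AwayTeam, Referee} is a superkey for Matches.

No

Two distinct rows share (AwayTeam=V57, Referee=815), so {AwayTeam, Referee} does not determine every attribute — not a superkey.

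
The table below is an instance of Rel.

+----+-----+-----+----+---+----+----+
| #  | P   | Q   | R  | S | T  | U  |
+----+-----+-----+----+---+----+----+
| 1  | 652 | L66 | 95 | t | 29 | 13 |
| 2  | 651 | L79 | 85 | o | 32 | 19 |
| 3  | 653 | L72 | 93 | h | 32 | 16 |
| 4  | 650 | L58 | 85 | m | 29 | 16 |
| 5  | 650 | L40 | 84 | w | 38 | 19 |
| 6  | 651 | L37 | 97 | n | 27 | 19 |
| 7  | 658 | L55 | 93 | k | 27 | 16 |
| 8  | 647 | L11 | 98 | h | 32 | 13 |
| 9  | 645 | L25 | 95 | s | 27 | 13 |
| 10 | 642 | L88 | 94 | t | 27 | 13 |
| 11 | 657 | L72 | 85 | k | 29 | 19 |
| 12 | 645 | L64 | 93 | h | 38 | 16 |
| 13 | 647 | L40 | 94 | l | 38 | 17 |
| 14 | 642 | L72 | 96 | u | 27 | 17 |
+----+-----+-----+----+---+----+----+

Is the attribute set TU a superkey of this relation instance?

Rows 9 and 10 have the same TU value (T=27, U=13) but are distinct tuples, so TU does not determine every attribute — not a superkey.

No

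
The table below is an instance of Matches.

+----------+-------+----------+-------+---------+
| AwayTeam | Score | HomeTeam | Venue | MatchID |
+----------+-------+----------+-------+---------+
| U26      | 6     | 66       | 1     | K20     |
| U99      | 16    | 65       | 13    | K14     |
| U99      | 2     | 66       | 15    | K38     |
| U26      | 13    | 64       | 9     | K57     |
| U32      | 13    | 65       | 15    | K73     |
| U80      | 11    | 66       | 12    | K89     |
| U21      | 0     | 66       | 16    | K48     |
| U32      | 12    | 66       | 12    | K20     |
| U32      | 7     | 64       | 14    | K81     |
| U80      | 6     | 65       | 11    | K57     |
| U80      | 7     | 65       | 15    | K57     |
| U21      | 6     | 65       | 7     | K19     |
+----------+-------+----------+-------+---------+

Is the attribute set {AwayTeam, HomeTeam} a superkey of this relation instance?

No

Two distinct rows share (AwayTeam=U80, HomeTeam=65), so {AwayTeam, HomeTeam} does not determine every attribute — not a superkey.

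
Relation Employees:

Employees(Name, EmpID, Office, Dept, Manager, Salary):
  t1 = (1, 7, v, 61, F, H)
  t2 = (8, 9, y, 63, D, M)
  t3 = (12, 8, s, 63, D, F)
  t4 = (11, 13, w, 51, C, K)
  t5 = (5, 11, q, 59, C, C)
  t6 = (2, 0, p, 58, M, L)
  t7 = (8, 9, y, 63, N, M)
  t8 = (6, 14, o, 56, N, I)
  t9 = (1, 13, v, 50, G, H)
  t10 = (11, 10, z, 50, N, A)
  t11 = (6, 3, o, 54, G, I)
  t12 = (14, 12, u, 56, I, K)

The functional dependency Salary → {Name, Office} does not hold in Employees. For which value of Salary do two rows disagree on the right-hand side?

K

Salary=H: rows 1, 9 → {Name,Office} = (1, v), (1, v) ✓
Salary=M: rows 2, 7 → {Name,Office} = (8, y), (8, y) ✓
Salary=F: row 3 → {Name,Office} = (12, s) ✓
Salary=K: rows 4, 12 → {Name,Office} takes values {(11, w), (14, u)} — violation
Salary=C: row 5 → {Name,Office} = (5, q) ✓
Salary=L: row 6 → {Name,Office} = (2, p) ✓
Salary=I: rows 8, 11 → {Name,Office} = (6, o), (6, o) ✓
Salary=A: row 10 → {Name,Office} = (11, z) ✓
The only Salary value with inconsistent RHS is Salary=K.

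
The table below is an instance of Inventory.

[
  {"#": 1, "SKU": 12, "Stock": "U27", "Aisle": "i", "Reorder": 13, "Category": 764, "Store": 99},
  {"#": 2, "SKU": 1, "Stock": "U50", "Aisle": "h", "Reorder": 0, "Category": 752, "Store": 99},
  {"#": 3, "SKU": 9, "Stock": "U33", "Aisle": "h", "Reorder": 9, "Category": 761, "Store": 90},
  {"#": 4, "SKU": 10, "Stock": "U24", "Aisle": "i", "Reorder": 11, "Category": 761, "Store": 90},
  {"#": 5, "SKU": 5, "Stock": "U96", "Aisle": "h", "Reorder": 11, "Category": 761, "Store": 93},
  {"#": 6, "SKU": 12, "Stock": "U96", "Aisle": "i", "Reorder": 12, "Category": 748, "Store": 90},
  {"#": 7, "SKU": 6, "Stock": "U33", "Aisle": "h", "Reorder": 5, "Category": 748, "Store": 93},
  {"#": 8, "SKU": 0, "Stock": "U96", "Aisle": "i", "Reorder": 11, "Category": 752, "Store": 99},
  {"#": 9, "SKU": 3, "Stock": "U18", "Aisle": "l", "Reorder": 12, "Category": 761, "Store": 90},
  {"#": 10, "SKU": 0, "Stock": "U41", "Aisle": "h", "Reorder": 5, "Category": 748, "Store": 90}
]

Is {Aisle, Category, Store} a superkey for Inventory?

Yes

All 10 rows have distinct {Aisle, Category, Store} values, so {Aisle, Category, Store} → (all attributes) holds and {Aisle, Category, Store} is a superkey.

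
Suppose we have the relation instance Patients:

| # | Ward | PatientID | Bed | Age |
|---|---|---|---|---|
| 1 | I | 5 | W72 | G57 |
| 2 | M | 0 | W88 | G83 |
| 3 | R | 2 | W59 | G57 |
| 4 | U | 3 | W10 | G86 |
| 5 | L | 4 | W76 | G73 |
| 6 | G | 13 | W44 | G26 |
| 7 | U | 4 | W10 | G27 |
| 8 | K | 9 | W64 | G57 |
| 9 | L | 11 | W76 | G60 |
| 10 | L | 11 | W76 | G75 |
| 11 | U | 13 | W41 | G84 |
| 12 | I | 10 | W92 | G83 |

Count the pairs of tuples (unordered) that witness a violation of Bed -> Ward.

0

Bed=W10: all 2 rows agree on Ward — 0 pairs.
Bed=W76: all 3 rows agree on Ward — 0 pairs.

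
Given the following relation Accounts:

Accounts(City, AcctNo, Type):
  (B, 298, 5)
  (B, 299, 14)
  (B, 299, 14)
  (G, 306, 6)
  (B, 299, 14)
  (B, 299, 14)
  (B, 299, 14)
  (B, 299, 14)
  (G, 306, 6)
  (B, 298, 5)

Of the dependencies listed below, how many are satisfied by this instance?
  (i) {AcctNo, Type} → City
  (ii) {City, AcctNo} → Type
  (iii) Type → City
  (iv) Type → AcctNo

4

(i) {AcctNo, Type} → City: every LHS value maps to a single RHS value — holds.
(ii) {City, AcctNo} → Type: every LHS value maps to a single RHS value — holds.
(iii) Type → City: every LHS value maps to a single RHS value — holds.
(iv) Type → AcctNo: every LHS value maps to a single RHS value — holds.
4 of the 4 dependencies hold.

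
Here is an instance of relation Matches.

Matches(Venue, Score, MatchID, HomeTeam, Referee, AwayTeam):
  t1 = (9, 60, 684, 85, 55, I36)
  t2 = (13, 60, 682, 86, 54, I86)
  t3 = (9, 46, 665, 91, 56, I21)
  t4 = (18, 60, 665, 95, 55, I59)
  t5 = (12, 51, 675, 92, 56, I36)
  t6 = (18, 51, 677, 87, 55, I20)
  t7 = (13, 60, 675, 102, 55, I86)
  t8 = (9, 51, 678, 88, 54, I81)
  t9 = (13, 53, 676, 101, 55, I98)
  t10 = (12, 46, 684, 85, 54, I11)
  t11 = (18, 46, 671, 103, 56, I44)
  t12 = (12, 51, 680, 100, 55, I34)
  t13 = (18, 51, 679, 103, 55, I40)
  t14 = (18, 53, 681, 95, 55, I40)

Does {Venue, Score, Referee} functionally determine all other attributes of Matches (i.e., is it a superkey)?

Rows 6 and 13 have the same {Venue, Score, Referee} value (Venue=18, Score=51, Referee=55) but are distinct tuples, so {Venue, Score, Referee} does not determine every attribute — not a superkey.

No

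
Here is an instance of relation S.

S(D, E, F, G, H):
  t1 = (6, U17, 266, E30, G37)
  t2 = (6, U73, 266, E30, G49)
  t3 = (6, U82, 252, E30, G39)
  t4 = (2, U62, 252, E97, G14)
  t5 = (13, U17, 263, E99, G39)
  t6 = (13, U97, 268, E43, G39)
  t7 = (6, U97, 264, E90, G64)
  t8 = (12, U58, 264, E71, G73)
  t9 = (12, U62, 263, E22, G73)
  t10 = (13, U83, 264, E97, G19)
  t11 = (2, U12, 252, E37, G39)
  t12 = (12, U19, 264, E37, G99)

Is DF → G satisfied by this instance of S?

No

(D=6, F=266): rows 1, 2 → G = E30, E30 ✓
(D=6, F=252): row 3 → G = E30 ✓
(D=2, F=252): rows 4, 11 → G takes values {E97, E37} — violation
(D=13, F=263): row 5 → G = E99 ✓
(D=13, F=268): row 6 → G = E43 ✓
(D=6, F=264): row 7 → G = E90 ✓
(D=12, F=264): rows 8, 12 → G takes values {E71, E37} — violation
(D=12, F=263): row 9 → G = E22 ✓
(D=13, F=264): row 10 → G = E97 ✓
Two rows agree on DF but differ on G, so DF → G does not hold.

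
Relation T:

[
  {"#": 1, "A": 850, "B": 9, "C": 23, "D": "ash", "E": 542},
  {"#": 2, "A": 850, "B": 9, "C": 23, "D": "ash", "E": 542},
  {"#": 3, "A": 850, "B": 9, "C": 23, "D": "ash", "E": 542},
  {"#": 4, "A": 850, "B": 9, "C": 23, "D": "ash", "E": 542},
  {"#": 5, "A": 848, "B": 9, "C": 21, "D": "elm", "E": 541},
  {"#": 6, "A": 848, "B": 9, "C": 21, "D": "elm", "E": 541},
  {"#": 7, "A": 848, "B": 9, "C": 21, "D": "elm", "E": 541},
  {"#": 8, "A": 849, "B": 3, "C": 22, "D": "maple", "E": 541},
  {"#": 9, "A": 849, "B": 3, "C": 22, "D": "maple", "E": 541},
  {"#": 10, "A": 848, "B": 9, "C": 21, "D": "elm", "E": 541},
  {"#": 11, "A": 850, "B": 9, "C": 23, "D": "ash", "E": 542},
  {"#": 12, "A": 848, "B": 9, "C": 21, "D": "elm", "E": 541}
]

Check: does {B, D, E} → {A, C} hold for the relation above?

Yes

(B=9, D=ash, E=542): rows 1, 2, 3, 4, 11 → {A,C} = (850, 23), (850, 23), (850, 23), (850, 23), (850, 23) ✓
(B=9, D=elm, E=541): rows 5, 6, 7, 10, 12 → {A,C} = (848, 21), (848, 21), (848, 21), (848, 21), (848, 21) ✓
(B=3, D=maple, E=541): rows 8, 9 → {A,C} = (849, 22), (849, 22) ✓
Every {B, D, E} value is associated with a single {A, C} value, so {B, D, E} → {A, C} holds.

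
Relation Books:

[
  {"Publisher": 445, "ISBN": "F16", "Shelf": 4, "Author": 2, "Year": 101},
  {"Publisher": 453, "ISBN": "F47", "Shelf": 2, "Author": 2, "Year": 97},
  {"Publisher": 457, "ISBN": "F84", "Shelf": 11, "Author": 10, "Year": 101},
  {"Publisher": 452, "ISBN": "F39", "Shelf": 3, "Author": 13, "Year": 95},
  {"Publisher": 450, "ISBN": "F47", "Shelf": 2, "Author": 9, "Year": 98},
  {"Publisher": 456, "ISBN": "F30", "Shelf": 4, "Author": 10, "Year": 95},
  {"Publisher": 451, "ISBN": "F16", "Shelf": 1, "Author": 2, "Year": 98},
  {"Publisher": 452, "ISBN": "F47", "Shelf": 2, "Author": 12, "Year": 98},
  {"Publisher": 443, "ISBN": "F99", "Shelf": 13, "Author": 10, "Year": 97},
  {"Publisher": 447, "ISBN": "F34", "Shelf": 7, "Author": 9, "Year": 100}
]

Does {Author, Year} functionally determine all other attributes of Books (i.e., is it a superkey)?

All 10 rows have distinct {Author, Year} values, so {Author, Year} → (all attributes) holds and {Author, Year} is a superkey.

Yes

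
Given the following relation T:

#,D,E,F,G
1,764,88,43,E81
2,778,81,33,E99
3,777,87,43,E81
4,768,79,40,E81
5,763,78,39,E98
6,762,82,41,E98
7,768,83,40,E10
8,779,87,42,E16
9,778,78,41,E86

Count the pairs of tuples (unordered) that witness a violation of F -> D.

2

F=43: violating pairs (1,3) — 1 pair.
F=40: all 2 rows agree on D — 0 pairs.
F=41: violating pairs (6,9) — 1 pair.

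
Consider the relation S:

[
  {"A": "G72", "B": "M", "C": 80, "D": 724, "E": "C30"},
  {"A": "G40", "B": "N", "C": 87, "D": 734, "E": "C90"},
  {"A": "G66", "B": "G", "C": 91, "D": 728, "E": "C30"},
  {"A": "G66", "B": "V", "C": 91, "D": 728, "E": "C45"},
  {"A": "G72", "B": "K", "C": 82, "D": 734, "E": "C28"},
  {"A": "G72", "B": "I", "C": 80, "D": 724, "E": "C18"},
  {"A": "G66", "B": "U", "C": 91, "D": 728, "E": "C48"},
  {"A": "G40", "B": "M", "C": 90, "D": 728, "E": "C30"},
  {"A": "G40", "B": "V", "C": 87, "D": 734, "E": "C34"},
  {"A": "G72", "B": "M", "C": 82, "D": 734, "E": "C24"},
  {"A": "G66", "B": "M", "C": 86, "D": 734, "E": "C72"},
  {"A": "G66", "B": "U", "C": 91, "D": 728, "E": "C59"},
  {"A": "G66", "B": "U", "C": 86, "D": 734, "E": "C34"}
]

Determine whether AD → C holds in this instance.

(A=G72, D=724): 2 rows → C = 80, 80 ✓
(A=G40, D=734): 2 rows → C = 87, 87 ✓
(A=G66, D=728): 4 rows → C = 91, 91, 91, 91 ✓
(A=G72, D=734): 2 rows → C = 82, 82 ✓
(A=G40, D=728): 1 row → C = 90 ✓
(A=G66, D=734): 2 rows → C = 86, 86 ✓
Every AD value is associated with a single C value, so AD → C holds.

Yes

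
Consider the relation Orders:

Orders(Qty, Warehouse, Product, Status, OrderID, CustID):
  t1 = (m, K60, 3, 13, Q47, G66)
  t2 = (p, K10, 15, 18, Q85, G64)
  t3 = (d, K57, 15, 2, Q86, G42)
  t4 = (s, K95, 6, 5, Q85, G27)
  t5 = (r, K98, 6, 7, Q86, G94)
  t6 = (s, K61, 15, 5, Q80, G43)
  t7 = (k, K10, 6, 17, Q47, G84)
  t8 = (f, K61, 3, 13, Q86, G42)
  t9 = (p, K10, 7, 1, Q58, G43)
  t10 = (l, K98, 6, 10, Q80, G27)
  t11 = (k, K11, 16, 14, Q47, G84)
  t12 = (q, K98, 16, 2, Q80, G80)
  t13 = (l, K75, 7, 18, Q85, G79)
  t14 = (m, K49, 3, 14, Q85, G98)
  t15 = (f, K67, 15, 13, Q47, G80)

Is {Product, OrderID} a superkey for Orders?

All 15 rows have distinct {Product, OrderID} values, so {Product, OrderID} → (all attributes) holds and {Product, OrderID} is a superkey.

Yes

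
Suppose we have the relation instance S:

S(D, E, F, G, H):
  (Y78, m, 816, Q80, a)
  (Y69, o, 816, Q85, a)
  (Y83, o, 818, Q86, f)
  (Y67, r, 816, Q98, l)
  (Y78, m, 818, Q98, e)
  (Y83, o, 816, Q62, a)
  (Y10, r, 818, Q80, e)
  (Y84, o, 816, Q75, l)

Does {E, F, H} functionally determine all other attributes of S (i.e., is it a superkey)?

Two distinct rows share (E=o, F=816, H=a), so {E, F, H} does not determine every attribute — not a superkey.

No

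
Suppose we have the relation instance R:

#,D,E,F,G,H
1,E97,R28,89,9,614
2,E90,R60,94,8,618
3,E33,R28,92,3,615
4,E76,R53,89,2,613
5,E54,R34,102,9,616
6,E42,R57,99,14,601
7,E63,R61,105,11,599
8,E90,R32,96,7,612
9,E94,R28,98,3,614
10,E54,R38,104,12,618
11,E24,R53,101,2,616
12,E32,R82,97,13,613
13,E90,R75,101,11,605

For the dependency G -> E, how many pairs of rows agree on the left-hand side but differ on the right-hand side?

G=9: violating pairs (1,5) — 1 pair.
G=3: all 2 rows agree on E — 0 pairs.
G=2: all 2 rows agree on E — 0 pairs.
G=11: violating pairs (7,13) — 1 pair.

2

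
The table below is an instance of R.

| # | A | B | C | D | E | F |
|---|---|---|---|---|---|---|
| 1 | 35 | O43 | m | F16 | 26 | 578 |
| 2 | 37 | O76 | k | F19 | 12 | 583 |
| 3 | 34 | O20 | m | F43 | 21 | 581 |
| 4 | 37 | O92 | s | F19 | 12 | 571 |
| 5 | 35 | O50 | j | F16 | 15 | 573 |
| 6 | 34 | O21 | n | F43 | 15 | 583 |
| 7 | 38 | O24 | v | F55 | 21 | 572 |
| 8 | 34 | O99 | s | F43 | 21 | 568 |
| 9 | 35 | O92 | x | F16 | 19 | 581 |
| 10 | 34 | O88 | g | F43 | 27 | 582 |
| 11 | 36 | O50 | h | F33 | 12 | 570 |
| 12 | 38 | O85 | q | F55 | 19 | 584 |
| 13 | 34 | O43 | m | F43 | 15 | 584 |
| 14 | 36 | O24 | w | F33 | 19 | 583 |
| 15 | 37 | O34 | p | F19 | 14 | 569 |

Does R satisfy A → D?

A=35: rows 1, 5, 9 → D = F16, F16, F16 ✓
A=37: rows 2, 4, 15 → D = F19, F19, F19 ✓
A=34: rows 3, 6, 8, 10, 13 → D = F43, F43, F43, F43, F43 ✓
A=38: rows 7, 12 → D = F55, F55 ✓
A=36: rows 11, 14 → D = F33, F33 ✓
Every A value is associated with a single D value, so A → D holds.

Yes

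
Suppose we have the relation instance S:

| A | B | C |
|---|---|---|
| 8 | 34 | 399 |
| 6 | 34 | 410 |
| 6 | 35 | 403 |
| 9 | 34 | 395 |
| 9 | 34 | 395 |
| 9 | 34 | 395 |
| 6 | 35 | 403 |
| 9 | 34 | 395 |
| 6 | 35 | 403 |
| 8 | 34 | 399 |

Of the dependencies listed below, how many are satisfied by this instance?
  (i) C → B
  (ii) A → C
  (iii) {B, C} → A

2

(i) C → B: every LHS value maps to a single RHS value — holds.
(ii) A → C: A=6: 4 rows → C takes values {410, 403} — violation — fails.
(iii) {B, C} → A: every LHS value maps to a single RHS value — holds.
2 of the 3 dependencies hold.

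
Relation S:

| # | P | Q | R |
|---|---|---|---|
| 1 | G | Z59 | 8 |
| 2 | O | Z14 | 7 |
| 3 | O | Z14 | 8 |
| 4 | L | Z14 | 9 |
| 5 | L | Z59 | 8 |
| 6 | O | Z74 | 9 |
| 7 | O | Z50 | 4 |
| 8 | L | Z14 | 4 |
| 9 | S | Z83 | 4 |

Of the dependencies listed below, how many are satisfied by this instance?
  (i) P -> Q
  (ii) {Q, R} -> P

0

(i) P -> Q: P=O: rows 2, 3, 6, 7 → Q takes values {Z14, Z74, Z50} — violation; P=L: rows 4, 5, 8 → Q takes values {Z14, Z59} — violation — fails.
(ii) {Q, R} -> P: (Q=Z59, R=8): rows 1, 5 → P takes values {G, L} — violation — fails.
None of the 2 dependencies hold.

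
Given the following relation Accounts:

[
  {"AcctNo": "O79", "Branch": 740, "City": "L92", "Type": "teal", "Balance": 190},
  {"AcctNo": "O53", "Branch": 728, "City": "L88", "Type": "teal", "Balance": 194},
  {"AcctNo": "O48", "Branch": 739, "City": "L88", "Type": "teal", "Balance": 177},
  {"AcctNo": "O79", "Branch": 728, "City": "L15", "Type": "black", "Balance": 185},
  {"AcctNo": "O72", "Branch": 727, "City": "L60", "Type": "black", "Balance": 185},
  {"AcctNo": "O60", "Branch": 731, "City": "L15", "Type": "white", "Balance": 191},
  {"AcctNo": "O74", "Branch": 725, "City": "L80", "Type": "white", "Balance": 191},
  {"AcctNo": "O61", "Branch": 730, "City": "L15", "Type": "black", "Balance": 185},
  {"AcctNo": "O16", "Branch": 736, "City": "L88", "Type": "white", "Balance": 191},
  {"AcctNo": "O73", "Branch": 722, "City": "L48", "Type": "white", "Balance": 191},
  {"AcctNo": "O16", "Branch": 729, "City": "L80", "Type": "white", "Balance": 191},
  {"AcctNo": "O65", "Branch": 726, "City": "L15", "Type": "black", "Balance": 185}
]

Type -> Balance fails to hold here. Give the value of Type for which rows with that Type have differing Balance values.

teal

Type=teal: 3 rows → Balance takes values {190, 194, 177} — violation
Type=black: 4 rows → Balance = 185, 185, 185, 185 ✓
Type=white: 5 rows → Balance = 191, 191, 191, 191, 191 ✓
The only Type value with inconsistent Balance is Type=teal.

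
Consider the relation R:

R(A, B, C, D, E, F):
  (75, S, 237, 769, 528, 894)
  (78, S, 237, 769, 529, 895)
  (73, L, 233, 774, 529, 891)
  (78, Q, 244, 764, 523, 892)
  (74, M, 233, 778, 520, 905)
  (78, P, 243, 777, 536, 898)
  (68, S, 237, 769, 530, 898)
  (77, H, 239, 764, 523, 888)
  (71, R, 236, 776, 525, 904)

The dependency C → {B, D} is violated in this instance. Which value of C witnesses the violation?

233

C=237: 3 rows → {B,D} = (S, 769), (S, 769), (S, 769) ✓
C=233: 2 rows → {B,D} takes values {(L, 774), (M, 778)} — violation
C=244: 1 row → {B,D} = (Q, 764) ✓
C=243: 1 row → {B,D} = (P, 777) ✓
C=239: 1 row → {B,D} = (H, 764) ✓
C=236: 1 row → {B,D} = (R, 776) ✓
The only C value with inconsistent RHS is C=233.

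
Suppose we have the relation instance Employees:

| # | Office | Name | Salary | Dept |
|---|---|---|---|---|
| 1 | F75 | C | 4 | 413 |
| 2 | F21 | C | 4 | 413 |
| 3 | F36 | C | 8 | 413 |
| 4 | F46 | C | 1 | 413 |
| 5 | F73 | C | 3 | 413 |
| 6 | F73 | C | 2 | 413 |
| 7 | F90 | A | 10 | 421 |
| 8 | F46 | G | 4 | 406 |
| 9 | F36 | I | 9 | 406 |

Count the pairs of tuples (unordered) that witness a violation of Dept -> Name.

Dept=413: all 6 rows agree on Name — 0 pairs.
Dept=406: violating pairs (8,9) — 1 pair.

1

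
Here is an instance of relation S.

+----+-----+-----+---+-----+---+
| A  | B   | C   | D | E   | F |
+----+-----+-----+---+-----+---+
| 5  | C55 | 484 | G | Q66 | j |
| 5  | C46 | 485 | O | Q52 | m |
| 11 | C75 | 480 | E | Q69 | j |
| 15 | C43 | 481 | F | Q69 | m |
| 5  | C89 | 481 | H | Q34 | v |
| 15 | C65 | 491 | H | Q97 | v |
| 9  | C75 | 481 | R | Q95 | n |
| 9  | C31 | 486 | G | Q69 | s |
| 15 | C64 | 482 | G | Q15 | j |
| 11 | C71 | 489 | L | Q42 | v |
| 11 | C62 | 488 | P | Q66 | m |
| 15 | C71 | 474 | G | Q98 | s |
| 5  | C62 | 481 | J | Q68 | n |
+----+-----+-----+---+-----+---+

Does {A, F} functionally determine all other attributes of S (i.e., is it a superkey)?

Yes

All 13 rows have distinct {A, F} values, so {A, F} → (all attributes) holds and {A, F} is a superkey.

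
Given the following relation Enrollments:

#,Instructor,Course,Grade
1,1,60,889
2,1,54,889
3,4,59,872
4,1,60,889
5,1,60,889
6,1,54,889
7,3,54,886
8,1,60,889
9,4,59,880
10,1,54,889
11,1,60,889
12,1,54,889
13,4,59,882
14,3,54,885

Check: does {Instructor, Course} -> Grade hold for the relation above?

No

(Instructor=1, Course=60): rows 1, 4, 5, 8, 11 → Grade = 889, 889, 889, 889, 889 ✓
(Instructor=1, Course=54): rows 2, 6, 10, 12 → Grade = 889, 889, 889, 889 ✓
(Instructor=4, Course=59): rows 3, 9, 13 → Grade takes values {872, 880, 882} — violation
(Instructor=3, Course=54): rows 7, 14 → Grade takes values {886, 885} — violation
Two rows agree on {Instructor, Course} but differ on Grade, so {Instructor, Course} -> Grade does not hold.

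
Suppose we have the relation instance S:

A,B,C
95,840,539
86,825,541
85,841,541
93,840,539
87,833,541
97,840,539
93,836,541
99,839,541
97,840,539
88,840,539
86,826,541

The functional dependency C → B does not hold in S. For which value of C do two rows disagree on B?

C=539: 5 rows → B = 840, 840, 840, 840, 840 ✓
C=541: 6 rows → B takes values {825, 841, 833, 836, 839, 826} — violation
The only C value with inconsistent B is C=541.

541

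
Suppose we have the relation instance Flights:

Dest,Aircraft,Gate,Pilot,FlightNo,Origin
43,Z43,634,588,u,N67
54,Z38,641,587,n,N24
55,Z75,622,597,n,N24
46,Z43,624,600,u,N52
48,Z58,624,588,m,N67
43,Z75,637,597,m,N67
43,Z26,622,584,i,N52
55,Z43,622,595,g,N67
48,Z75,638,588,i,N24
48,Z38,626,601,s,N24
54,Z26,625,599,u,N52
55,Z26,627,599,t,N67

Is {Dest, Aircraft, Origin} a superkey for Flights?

Yes

All 12 rows have distinct {Dest, Aircraft, Origin} values, so {Dest, Aircraft, Origin} → (all attributes) holds and {Dest, Aircraft, Origin} is a superkey.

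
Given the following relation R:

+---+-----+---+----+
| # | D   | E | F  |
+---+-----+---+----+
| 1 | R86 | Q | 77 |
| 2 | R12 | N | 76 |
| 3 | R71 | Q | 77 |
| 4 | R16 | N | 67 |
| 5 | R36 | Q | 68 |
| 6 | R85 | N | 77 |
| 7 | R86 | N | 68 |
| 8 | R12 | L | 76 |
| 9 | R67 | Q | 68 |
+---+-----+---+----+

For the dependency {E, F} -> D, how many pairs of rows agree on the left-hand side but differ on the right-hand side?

(E=Q, F=77): violating pairs (1,3) — 1 pair.
(E=Q, F=68): violating pairs (5,9) — 1 pair.

2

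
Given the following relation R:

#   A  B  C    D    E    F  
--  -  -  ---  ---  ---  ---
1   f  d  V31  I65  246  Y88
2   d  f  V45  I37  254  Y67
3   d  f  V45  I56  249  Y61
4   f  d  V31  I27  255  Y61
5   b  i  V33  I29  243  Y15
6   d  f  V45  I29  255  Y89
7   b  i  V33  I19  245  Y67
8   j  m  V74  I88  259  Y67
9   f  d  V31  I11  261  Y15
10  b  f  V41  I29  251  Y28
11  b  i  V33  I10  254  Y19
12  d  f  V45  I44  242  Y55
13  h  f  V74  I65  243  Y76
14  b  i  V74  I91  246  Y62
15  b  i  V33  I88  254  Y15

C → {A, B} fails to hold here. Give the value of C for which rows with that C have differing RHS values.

V74

C=V31: rows 1, 4, 9 → {A,B} = (f, d), (f, d), (f, d) ✓
C=V45: rows 2, 3, 6, 12 → {A,B} = (d, f), (d, f), (d, f), (d, f) ✓
C=V33: rows 5, 7, 11, 15 → {A,B} = (b, i), (b, i), (b, i), (b, i) ✓
C=V74: rows 8, 13, 14 → {A,B} takes values {(j, m), (h, f), (b, i)} — violation
C=V41: row 10 → {A,B} = (b, f) ✓
The only C value with inconsistent RHS is C=V74.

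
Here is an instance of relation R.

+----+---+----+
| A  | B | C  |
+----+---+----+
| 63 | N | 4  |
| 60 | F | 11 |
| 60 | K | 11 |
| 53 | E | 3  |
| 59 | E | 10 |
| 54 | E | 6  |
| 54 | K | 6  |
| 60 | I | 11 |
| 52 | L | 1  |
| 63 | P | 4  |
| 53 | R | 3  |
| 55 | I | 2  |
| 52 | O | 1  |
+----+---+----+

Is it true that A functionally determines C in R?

A=63: 2 rows → C = 4, 4 ✓
A=60: 3 rows → C = 11, 11, 11 ✓
A=53: 2 rows → C = 3, 3 ✓
A=59: 1 row → C = 10 ✓
A=54: 2 rows → C = 6, 6 ✓
A=52: 2 rows → C = 1, 1 ✓
A=55: 1 row → C = 2 ✓
Every A value is associated with a single C value, so A → C holds.

Yes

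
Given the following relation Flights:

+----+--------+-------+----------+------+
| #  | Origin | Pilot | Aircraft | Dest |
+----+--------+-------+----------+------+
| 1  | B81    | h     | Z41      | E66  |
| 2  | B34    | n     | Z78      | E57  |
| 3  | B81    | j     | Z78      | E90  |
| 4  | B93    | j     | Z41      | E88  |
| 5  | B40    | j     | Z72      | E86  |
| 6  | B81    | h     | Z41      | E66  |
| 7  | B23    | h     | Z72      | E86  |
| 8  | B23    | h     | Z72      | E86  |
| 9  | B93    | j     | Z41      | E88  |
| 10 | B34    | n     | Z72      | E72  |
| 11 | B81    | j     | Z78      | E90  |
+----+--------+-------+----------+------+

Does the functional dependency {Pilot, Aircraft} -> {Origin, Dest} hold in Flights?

Yes

(Pilot=h, Aircraft=Z41): rows 1, 6 → {Origin,Dest} = (B81, E66), (B81, E66) ✓
(Pilot=n, Aircraft=Z78): row 2 → {Origin,Dest} = (B34, E57) ✓
(Pilot=j, Aircraft=Z78): rows 3, 11 → {Origin,Dest} = (B81, E90), (B81, E90) ✓
(Pilot=j, Aircraft=Z41): rows 4, 9 → {Origin,Dest} = (B93, E88), (B93, E88) ✓
(Pilot=j, Aircraft=Z72): row 5 → {Origin,Dest} = (B40, E86) ✓
(Pilot=h, Aircraft=Z72): rows 7, 8 → {Origin,Dest} = (B23, E86), (B23, E86) ✓
(Pilot=n, Aircraft=Z72): row 10 → {Origin,Dest} = (B34, E72) ✓
Every {Pilot, Aircraft} value is associated with a single {Origin, Dest} value, so {Pilot, Aircraft} -> {Origin, Dest} holds.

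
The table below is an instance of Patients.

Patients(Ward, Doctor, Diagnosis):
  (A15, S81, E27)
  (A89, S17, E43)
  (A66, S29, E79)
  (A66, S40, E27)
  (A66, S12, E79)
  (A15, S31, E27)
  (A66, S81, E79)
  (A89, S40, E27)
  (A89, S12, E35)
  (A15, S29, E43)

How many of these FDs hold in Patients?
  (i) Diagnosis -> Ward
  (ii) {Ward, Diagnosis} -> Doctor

(i) Diagnosis -> Ward: Diagnosis=E27: 4 rows → Ward takes values {A15, A66, A89} — violation; Diagnosis=E43: 2 rows → Ward takes values {A89, A15} — violation — fails.
(ii) {Ward, Diagnosis} -> Doctor: (Ward=A15, Diagnosis=E27): 2 rows → Doctor takes values {S81, S31} — violation; (Ward=A66, Diagnosis=E79): 3 rows → Doctor takes values {S29, S12, S81} — violation — fails.
None of the 2 dependencies hold.

0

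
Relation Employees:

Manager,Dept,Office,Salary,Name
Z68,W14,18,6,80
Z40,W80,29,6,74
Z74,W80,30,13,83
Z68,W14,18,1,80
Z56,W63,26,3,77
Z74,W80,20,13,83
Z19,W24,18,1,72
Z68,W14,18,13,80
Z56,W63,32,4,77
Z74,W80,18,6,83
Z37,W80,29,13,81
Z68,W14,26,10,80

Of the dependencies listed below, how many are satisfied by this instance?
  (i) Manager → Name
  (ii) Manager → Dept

(i) Manager → Name: every LHS value maps to a single RHS value — holds.
(ii) Manager → Dept: every LHS value maps to a single RHS value — holds.
2 of the 2 dependencies hold.

2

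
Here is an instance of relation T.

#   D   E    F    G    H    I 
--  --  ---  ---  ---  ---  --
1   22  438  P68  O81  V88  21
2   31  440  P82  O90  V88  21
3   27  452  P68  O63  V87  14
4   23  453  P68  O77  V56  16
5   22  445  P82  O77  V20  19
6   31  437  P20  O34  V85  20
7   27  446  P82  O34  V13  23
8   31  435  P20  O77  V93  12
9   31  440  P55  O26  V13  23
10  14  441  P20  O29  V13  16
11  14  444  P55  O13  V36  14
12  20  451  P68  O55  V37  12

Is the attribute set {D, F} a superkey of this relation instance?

No

Rows 6 and 8 have the same {D, F} value (D=31, F=P20) but are distinct tuples, so {D, F} does not determine every attribute — not a superkey.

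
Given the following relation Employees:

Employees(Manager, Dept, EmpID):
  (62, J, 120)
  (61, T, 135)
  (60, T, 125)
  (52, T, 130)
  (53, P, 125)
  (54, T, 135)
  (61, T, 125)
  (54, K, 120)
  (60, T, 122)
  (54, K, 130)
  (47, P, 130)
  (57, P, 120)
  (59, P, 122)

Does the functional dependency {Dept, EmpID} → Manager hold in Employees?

No

(Dept=J, EmpID=120): 1 row → Manager = 62 ✓
(Dept=T, EmpID=135): 2 rows → Manager takes values {61, 54} — violation
(Dept=T, EmpID=125): 2 rows → Manager takes values {60, 61} — violation
(Dept=T, EmpID=130): 1 row → Manager = 52 ✓
(Dept=P, EmpID=125): 1 row → Manager = 53 ✓
(Dept=K, EmpID=120): 1 row → Manager = 54 ✓
(Dept=T, EmpID=122): 1 row → Manager = 60 ✓
(Dept=K, EmpID=130): 1 row → Manager = 54 ✓
(Dept=P, EmpID=130): 1 row → Manager = 47 ✓
(Dept=P, EmpID=120): 1 row → Manager = 57 ✓
(Dept=P, EmpID=122): 1 row → Manager = 59 ✓
Two rows agree on {Dept, EmpID} but differ on Manager, so {Dept, EmpID} → Manager does not hold.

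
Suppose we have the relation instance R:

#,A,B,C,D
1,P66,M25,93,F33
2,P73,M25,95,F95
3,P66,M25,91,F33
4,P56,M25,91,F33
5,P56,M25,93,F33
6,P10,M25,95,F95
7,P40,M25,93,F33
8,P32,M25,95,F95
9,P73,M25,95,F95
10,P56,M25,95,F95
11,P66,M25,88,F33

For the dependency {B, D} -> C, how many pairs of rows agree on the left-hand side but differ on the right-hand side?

(B=M25, D=F33): violating pairs (1,3), (1,4), (1,11), (3,5), (3,7), (3,11), (4,5), (4,7), (4,11), (5,11), (7,11) — 11 pairs.
(B=M25, D=F95): all 5 rows agree on C — 0 pairs.

11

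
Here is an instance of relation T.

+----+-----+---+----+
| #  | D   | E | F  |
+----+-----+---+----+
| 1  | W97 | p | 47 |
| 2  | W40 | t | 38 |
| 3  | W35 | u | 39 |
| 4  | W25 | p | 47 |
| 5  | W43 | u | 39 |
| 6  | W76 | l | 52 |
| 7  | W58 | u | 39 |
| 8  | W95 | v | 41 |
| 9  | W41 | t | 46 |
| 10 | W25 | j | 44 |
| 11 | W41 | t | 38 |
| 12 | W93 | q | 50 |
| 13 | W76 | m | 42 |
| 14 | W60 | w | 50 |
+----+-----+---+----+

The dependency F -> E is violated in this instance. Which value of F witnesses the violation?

F=47: rows 1, 4 → E = p, p ✓
F=38: rows 2, 11 → E = t, t ✓
F=39: rows 3, 5, 7 → E = u, u, u ✓
F=52: row 6 → E = l ✓
F=41: row 8 → E = v ✓
F=46: row 9 → E = t ✓
F=44: row 10 → E = j ✓
F=50: rows 12, 14 → E takes values {q, w} — violation
F=42: row 13 → E = m ✓
The only F value with inconsistent E is F=50.

50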